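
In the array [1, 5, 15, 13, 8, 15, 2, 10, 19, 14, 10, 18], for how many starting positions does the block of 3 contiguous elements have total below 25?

1

1 5 15 → sum 21  < 25 ✓
5 15 13 → sum 33
15 13 8 → sum 36
13 8 15 → sum 36
8 15 2 → sum 25
15 2 10 → sum 27
2 10 19 → sum 31
10 19 14 → sum 43
19 14 10 → sum 43
14 10 18 → sum 42
1 window satisfy the condition.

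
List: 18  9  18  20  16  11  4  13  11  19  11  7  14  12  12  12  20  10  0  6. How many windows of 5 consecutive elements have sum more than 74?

1

18 9 18 20 16 → sum 81  > 74 ✓
9 18 20 16 11 → sum 74
18 20 16 11 4 → sum 69
20 16 11 4 13 → sum 64
16 11 4 13 11 → sum 55
11 4 13 11 19 → sum 58
4 13 11 19 11 → sum 58
13 11 19 11 7 → sum 61
11 19 11 7 14 → sum 62
19 11 7 14 12 → sum 63
11 7 14 12 12 → sum 56
7 14 12 12 12 → sum 57
14 12 12 12 20 → sum 70
12 12 12 20 10 → sum 66
12 12 20 10 0 → sum 54
12 20 10 0 6 → sum 48
1 window satisfy the condition.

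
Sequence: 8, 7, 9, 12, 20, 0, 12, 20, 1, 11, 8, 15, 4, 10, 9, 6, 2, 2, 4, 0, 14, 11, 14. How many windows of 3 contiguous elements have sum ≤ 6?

[8, 7, 9] → sum 24
[7, 9, 12] → sum 28
[9, 12, 20] → sum 41
[12, 20, 0] → sum 32
[20, 0, 12] → sum 32
[0, 12, 20] → sum 32
[12, 20, 1] → sum 33
[20, 1, 11] → sum 32
[1, 11, 8] → sum 20
[11, 8, 15] → sum 34
[8, 15, 4] → sum 27
[15, 4, 10] → sum 29
[4, 10, 9] → sum 23
[10, 9, 6] → sum 25
[9, 6, 2] → sum 17
[6, 2, 2] → sum 10
[2, 2, 4] → sum 8
[2, 4, 0] → sum 6  ≤ 6 ✓
[4, 0, 14] → sum 18
[0, 14, 11] → sum 25
[14, 11, 14] → sum 39
1 window satisfy the condition.

1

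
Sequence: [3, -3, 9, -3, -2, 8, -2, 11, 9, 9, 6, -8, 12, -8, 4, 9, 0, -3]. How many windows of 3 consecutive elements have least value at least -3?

[3, -3, 9] → min -3  ≥ -3 ✓
[-3, 9, -3] → min -3  ≥ -3 ✓
[9, -3, -2] → min -3  ≥ -3 ✓
[-3, -2, 8] → min -3  ≥ -3 ✓
[-2, 8, -2] → min -2  ≥ -3 ✓
[8, -2, 11] → min -2  ≥ -3 ✓
[-2, 11, 9] → min -2  ≥ -3 ✓
[11, 9, 9] → min 9  ≥ -3 ✓
[9, 9, 6] → min 6  ≥ -3 ✓
[9, 6, -8] → min -8
[6, -8, 12] → min -8
[-8, 12, -8] → min -8
[12, -8, 4] → min -8
[-8, 4, 9] → min -8
[4, 9, 0] → min 0  ≥ -3 ✓
[9, 0, -3] → min -3  ≥ -3 ✓
11 windows satisfy the condition.

11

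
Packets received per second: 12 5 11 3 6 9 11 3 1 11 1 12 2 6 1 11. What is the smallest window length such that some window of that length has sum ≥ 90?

14

Extend right; whenever the sum reaches 90, record the length and shrink from the left:
add 12: running sum 12 < 90
add 5: running sum 17 < 90
add 11: running sum 28 < 90
add 3: running sum 31 < 90
add 6: running sum 37 < 90
add 9: running sum 46 < 90
add 11: running sum 57 < 90
add 3: running sum 60 < 90
add 1: running sum 61 < 90
add 11: running sum 72 < 90
add 1: running sum 73 < 90
add 12: running sum 85 < 90
add 2: running sum 87 < 90
end 13: [12, 5, 11, 3, 6, 9, 11, 3, 1, 11, 1, 12, 2, 6] sum 93, len 14
end 14: [12, 5, 11, 3, 6, 9, 11, 3, 1, 11, 1, 12, 2, 6, 1] sum 94, len 15
end 15: [5, 11, 3, 6, 9, 11, 3, 1, 11, 1, 12, 2, 6, 1, 11] sum 93, len 15
Shortest qualifying length: 14.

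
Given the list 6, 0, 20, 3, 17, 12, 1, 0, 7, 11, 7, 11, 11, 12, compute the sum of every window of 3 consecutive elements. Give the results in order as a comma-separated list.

(6, 0, 20) → sum 26
(0, 20, 3) → sum 23
(20, 3, 17) → sum 40
(3, 17, 12) → sum 32
(17, 12, 1) → sum 30
(12, 1, 0) → sum 13
(1, 0, 7) → sum 8
(0, 7, 11) → sum 18
(7, 11, 7) → sum 25
(11, 7, 11) → sum 29
(7, 11, 11) → sum 29
(11, 11, 12) → sum 34

26, 23, 40, 32, 30, 13, 8, 18, 25, 29, 29, 34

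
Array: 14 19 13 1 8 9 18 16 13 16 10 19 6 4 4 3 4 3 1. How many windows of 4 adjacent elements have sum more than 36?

9

14 19 13 1 → sum 47  > 36 ✓
19 13 1 8 → sum 41  > 36 ✓
13 1 8 9 → sum 31
1 8 9 18 → sum 36
8 9 18 16 → sum 51  > 36 ✓
9 18 16 13 → sum 56  > 36 ✓
18 16 13 16 → sum 63  > 36 ✓
16 13 16 10 → sum 55  > 36 ✓
13 16 10 19 → sum 58  > 36 ✓
16 10 19 6 → sum 51  > 36 ✓
10 19 6 4 → sum 39  > 36 ✓
19 6 4 4 → sum 33
6 4 4 3 → sum 17
4 4 3 4 → sum 15
4 3 4 3 → sum 14
3 4 3 1 → sum 11
9 windows satisfy the condition.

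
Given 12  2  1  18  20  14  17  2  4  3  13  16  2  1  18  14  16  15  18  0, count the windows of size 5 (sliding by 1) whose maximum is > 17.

11

12 2 1 18 20 → max 20  > 17 ✓
2 1 18 20 14 → max 20  > 17 ✓
1 18 20 14 17 → max 20  > 17 ✓
18 20 14 17 2 → max 20  > 17 ✓
20 14 17 2 4 → max 20  > 17 ✓
14 17 2 4 3 → max 17
17 2 4 3 13 → max 17
2 4 3 13 16 → max 16
4 3 13 16 2 → max 16
3 13 16 2 1 → max 16
13 16 2 1 18 → max 18  > 17 ✓
16 2 1 18 14 → max 18  > 17 ✓
2 1 18 14 16 → max 18  > 17 ✓
1 18 14 16 15 → max 18  > 17 ✓
18 14 16 15 18 → max 18  > 17 ✓
14 16 15 18 0 → max 18  > 17 ✓
11 windows satisfy the condition.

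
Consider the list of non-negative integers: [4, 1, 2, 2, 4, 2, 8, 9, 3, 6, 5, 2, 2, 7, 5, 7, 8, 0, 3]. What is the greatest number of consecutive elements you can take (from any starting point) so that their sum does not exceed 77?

18

Extend to the right; shrink from the left whenever the sum exceeds 77:
→ 4: sum 4, len 1
→ 1: sum 5, len 2
→ 2: sum 7, len 3
→ 2: sum 9, len 4
→ 4: sum 13, len 5
→ 2: sum 15, len 6
→ 8: sum 23, len 7
→ 9: sum 32, len 8
→ 3: sum 35, len 9
→ 6: sum 41, len 10
→ 5: sum 46, len 11
→ 2: sum 48, len 12
→ 2: sum 50, len 13
→ 7: sum 57, len 14
→ 5: sum 62, len 15
→ 7: sum 69, len 16
→ 8: sum 77, len 17
→ 0: sum 77, len 18
→ 3 (dropped 4): sum 76, len 18
Longest length seen: 18.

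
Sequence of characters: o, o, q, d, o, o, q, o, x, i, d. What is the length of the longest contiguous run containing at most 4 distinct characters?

[o] 1 distinct, len 1
[o, o] 1 distinct, len 2
[o, o, q] 2 distinct, len 3
[o, o, q, d] 3 distinct, len 4
[o, o, q, d, o] 3 distinct, len 5
[o, o, q, d, o, o] 3 distinct, len 6
[o, o, q, d, o, o, q] 3 distinct, len 7
[o, o, q, d, o, o, q, o] 3 distinct, len 8
[o, o, q, d, o, o, q, o, x] 4 distinct, len 9
[o, o, q, o, x, i] 4 distinct, len 6
[o, x, i, d] 4 distinct, len 4
Longest length with ≤4 distinct: 9.

9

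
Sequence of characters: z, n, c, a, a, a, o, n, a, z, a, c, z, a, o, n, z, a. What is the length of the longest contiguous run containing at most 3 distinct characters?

6

Extend right; when distinct count exceeds 3, shrink from the left:
add z: window [z] (1 distinct), len 1
add n: window [z, n] (2 distinct), len 2
add c: window [z, n, c] (3 distinct), len 3
add a: window [n, c, a] (3 distinct), len 3
add a: window [n, c, a, a] (3 distinct), len 4
add a: window [n, c, a, a, a] (3 distinct), len 5
add o: window [c, a, a, a, o] (3 distinct), len 5
add n: window [a, a, a, o, n] (3 distinct), len 5
add a: window [a, a, a, o, n, a] (3 distinct), len 6
add z: window [n, a, z] (3 distinct), len 3
add a: window [n, a, z, a] (3 distinct), len 4
add c: window [a, z, a, c] (3 distinct), len 4
add z: window [a, z, a, c, z] (3 distinct), len 5
add a: window [a, z, a, c, z, a] (3 distinct), len 6
add o: window [z, a, o] (3 distinct), len 3
add n: window [a, o, n] (3 distinct), len 3
add z: window [o, n, z] (3 distinct), len 3
add a: window [n, z, a] (3 distinct), len 3
Longest length with ≤3 distinct: 6.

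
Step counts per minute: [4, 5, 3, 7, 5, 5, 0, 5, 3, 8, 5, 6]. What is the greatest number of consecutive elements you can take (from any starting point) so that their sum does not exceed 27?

6

Extend to the right; shrink from the left whenever the sum exceeds 27:
add 4: [4] sum 4, len 1
add 5: [4, 5] sum 9, len 2
add 3: [4, 5, 3] sum 12, len 3
add 7: [4, 5, 3, 7] sum 19, len 4
add 5: [4, 5, 3, 7, 5] sum 24, len 5
add 5: [5, 3, 7, 5, 5] sum 25, len 5
add 0: [5, 3, 7, 5, 5, 0] sum 25, len 6
add 5: [3, 7, 5, 5, 0, 5] sum 25, len 6
add 3: [7, 5, 5, 0, 5, 3] sum 25, len 6
add 8: [5, 5, 0, 5, 3, 8] sum 26, len 6
add 5: [5, 0, 5, 3, 8, 5] sum 26, len 6
add 6: [0, 5, 3, 8, 5, 6] sum 27, len 6
Longest length seen: 6.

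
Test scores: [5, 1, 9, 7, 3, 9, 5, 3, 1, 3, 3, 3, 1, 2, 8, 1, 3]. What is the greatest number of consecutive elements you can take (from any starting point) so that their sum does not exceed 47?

13

add 5: [5] sum 5, len 1
add 1: [5, 1] sum 6, len 2
add 9: [5, 1, 9] sum 15, len 3
add 7: [5, 1, 9, 7] sum 22, len 4
add 3: [5, 1, 9, 7, 3] sum 25, len 5
add 9: [5, 1, 9, 7, 3, 9] sum 34, len 6
add 5: [5, 1, 9, 7, 3, 9, 5] sum 39, len 7
add 3: [5, 1, 9, 7, 3, 9, 5, 3] sum 42, len 8
add 1: [5, 1, 9, 7, 3, 9, 5, 3, 1] sum 43, len 9
add 3: [5, 1, 9, 7, 3, 9, 5, 3, 1, 3] sum 46, len 10
add 3: [1, 9, 7, 3, 9, 5, 3, 1, 3, 3] sum 44, len 10
add 3: [1, 9, 7, 3, 9, 5, 3, 1, 3, 3, 3] sum 47, len 11
add 1: [9, 7, 3, 9, 5, 3, 1, 3, 3, 3, 1] sum 47, len 11
add 2: [7, 3, 9, 5, 3, 1, 3, 3, 3, 1, 2] sum 40, len 11
add 8: [3, 9, 5, 3, 1, 3, 3, 3, 1, 2, 8] sum 41, len 11
add 1: [3, 9, 5, 3, 1, 3, 3, 3, 1, 2, 8, 1] sum 42, len 12
add 3: [3, 9, 5, 3, 1, 3, 3, 3, 1, 2, 8, 1, 3] sum 45, len 13
Longest length seen: 13.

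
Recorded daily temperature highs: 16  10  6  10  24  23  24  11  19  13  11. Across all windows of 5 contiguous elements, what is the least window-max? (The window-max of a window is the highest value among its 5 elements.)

24

(16, 10, 6, 10, 24) → max 24
(10, 6, 10, 24, 23) → max 24
(6, 10, 24, 23, 24) → max 24
(10, 24, 23, 24, 11) → max 24
(24, 23, 24, 11, 19) → max 24
(23, 24, 11, 19, 13) → max 24
(24, 11, 19, 13, 11) → max 24
Least of these is 24.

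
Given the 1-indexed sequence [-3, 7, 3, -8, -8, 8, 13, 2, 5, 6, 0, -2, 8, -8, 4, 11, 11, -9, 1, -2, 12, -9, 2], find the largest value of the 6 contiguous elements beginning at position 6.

13

Elements at indices 6..11: 8, 13, 2, 5, 6, 0
max(8, 13, 2, 5, 6, 0) = 13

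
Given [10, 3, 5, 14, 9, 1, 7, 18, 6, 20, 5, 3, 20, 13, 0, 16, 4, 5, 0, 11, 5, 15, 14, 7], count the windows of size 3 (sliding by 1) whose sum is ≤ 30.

14

[10, 3, 5] → sum 18  ≤ 30 ✓
[3, 5, 14] → sum 22  ≤ 30 ✓
[5, 14, 9] → sum 28  ≤ 30 ✓
[14, 9, 1] → sum 24  ≤ 30 ✓
[9, 1, 7] → sum 17  ≤ 30 ✓
[1, 7, 18] → sum 26  ≤ 30 ✓
[7, 18, 6] → sum 31
[18, 6, 20] → sum 44
[6, 20, 5] → sum 31
[20, 5, 3] → sum 28  ≤ 30 ✓
[5, 3, 20] → sum 28  ≤ 30 ✓
[3, 20, 13] → sum 36
[20, 13, 0] → sum 33
[13, 0, 16] → sum 29  ≤ 30 ✓
[0, 16, 4] → sum 20  ≤ 30 ✓
[16, 4, 5] → sum 25  ≤ 30 ✓
[4, 5, 0] → sum 9  ≤ 30 ✓
[5, 0, 11] → sum 16  ≤ 30 ✓
[0, 11, 5] → sum 16  ≤ 30 ✓
[11, 5, 15] → sum 31
[5, 15, 14] → sum 34
[15, 14, 7] → sum 36
14 windows satisfy the condition.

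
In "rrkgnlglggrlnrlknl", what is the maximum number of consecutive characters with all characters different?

add r: [r] len 1
add r (repeat r, move left end past it): [r] len 1
add k: [r, k] len 2
add g: [r, k, g] len 3
add n: [r, k, g, n] len 4
add l: [r, k, g, n, l] len 5
add g (repeat g, move left end past it): [n, l, g] len 3
add l (repeat l, move left end past it): [g, l] len 2
add g (repeat g, move left end past it): [l, g] len 2
add g (repeat g, move left end past it): [g] len 1
add r: [g, r] len 2
add l: [g, r, l] len 3
add n: [g, r, l, n] len 4
add r (repeat r, move left end past it): [l, n, r] len 3
add l (repeat l, move left end past it): [n, r, l] len 3
add k: [n, r, l, k] len 4
add n (repeat n, move left end past it): [r, l, k, n] len 4
add l (repeat l, move left end past it): [k, n, l] len 3
Longest all-distinct length: 5.

5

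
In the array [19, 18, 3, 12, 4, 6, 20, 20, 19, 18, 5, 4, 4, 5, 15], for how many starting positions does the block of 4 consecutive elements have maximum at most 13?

[19, 18, 3, 12] → max 19
[18, 3, 12, 4] → max 18
[3, 12, 4, 6] → max 12  ≤ 13 ✓
[12, 4, 6, 20] → max 20
[4, 6, 20, 20] → max 20
[6, 20, 20, 19] → max 20
[20, 20, 19, 18] → max 20
[20, 19, 18, 5] → max 20
[19, 18, 5, 4] → max 19
[18, 5, 4, 4] → max 18
[5, 4, 4, 5] → max 5  ≤ 13 ✓
[4, 4, 5, 15] → max 15
2 windows satisfy the condition.

2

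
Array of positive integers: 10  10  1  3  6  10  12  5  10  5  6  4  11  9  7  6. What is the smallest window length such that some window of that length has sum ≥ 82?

11

Extend right; whenever the sum reaches 82, record the length and shrink from the left:
add 10: running sum 10 < 82
add 10: running sum 20 < 82
add 1: running sum 21 < 82
add 3: running sum 24 < 82
add 6: running sum 30 < 82
add 10: running sum 40 < 82
add 12: running sum 52 < 82
add 5: running sum 57 < 82
add 10: running sum 67 < 82
add 5: running sum 72 < 82
add 6: running sum 78 < 82
end 11: [10, 10, 1, 3, 6, 10, 12, 5, 10, 5, 6, 4] sum 82, len 12
end 12: [10, 1, 3, 6, 10, 12, 5, 10, 5, 6, 4, 11] sum 83, len 12
end 13: [1, 3, 6, 10, 12, 5, 10, 5, 6, 4, 11, 9] sum 82, len 12
end 14: [6, 10, 12, 5, 10, 5, 6, 4, 11, 9, 7] sum 85, len 11
end 15: [10, 12, 5, 10, 5, 6, 4, 11, 9, 7, 6] sum 85, len 11
Shortest qualifying length: 11.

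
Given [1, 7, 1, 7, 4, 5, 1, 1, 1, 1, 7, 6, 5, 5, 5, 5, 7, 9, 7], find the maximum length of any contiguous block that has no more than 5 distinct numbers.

add 1: window [1] (1 distinct), len 1
add 7: window [1, 7] (2 distinct), len 2
add 1: window [1, 7, 1] (2 distinct), len 3
add 7: window [1, 7, 1, 7] (2 distinct), len 4
add 4: window [1, 7, 1, 7, 4] (3 distinct), len 5
add 5: window [1, 7, 1, 7, 4, 5] (4 distinct), len 6
add 1: window [1, 7, 1, 7, 4, 5, 1] (4 distinct), len 7
add 1: window [1, 7, 1, 7, 4, 5, 1, 1] (4 distinct), len 8
add 1: window [1, 7, 1, 7, 4, 5, 1, 1, 1] (4 distinct), len 9
add 1: window [1, 7, 1, 7, 4, 5, 1, 1, 1, 1] (4 distinct), len 10
add 7: window [1, 7, 1, 7, 4, 5, 1, 1, 1, 1, 7] (4 distinct), len 11
add 6: window [1, 7, 1, 7, 4, 5, 1, 1, 1, 1, 7, 6] (5 distinct), len 12
add 5: window [1, 7, 1, 7, 4, 5, 1, 1, 1, 1, 7, 6, 5] (5 distinct), len 13
add 5: window [1, 7, 1, 7, 4, 5, 1, 1, 1, 1, 7, 6, 5, 5] (5 distinct), len 14
add 5: window [1, 7, 1, 7, 4, 5, 1, 1, 1, 1, 7, 6, 5, 5, 5] (5 distinct), len 15
add 5: window [1, 7, 1, 7, 4, 5, 1, 1, 1, 1, 7, 6, 5, 5, 5, 5] (5 distinct), len 16
add 7: window [1, 7, 1, 7, 4, 5, 1, 1, 1, 1, 7, 6, 5, 5, 5, 5, 7] (5 distinct), len 17
add 9: window [5, 1, 1, 1, 1, 7, 6, 5, 5, 5, 5, 7, 9] (5 distinct), len 13
add 7: window [5, 1, 1, 1, 1, 7, 6, 5, 5, 5, 5, 7, 9, 7] (5 distinct), len 14
Longest length with ≤5 distinct: 17.

17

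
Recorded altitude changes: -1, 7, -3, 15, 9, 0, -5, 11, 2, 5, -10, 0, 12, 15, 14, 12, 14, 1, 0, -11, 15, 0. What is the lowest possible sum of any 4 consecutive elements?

(-1, 7, -3, 15) → sum 18
(7, -3, 15, 9) → sum 28
(-3, 15, 9, 0) → sum 21
(15, 9, 0, -5) → sum 19
(9, 0, -5, 11) → sum 15
(0, -5, 11, 2) → sum 8
(-5, 11, 2, 5) → sum 13
(11, 2, 5, -10) → sum 8
(2, 5, -10, 0) → sum -3
(5, -10, 0, 12) → sum 7
(-10, 0, 12, 15) → sum 17
(0, 12, 15, 14) → sum 41
(12, 15, 14, 12) → sum 53
(15, 14, 12, 14) → sum 55
(14, 12, 14, 1) → sum 41
(12, 14, 1, 0) → sum 27
(14, 1, 0, -11) → sum 4
(1, 0, -11, 15) → sum 5
(0, -11, 15, 0) → sum 4
Lowest of these is -3.

-3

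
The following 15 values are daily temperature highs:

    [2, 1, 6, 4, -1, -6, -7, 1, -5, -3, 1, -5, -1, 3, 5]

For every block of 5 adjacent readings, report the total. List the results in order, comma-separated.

12, 4, -4, -9, -18, -20, -13, -11, -13, -5, 3

(2, 1, 6, 4, -1) → sum 12
(1, 6, 4, -1, -6) → sum 4
(6, 4, -1, -6, -7) → sum -4
(4, -1, -6, -7, 1) → sum -9
(-1, -6, -7, 1, -5) → sum -18
(-6, -7, 1, -5, -3) → sum -20
(-7, 1, -5, -3, 1) → sum -13
(1, -5, -3, 1, -5) → sum -11
(-5, -3, 1, -5, -1) → sum -13
(-3, 1, -5, -1, 3) → sum -5
(1, -5, -1, 3, 5) → sum 3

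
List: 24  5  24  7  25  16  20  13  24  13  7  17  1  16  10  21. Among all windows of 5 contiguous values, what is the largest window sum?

98

24 5 24 7 25 → sum 85
5 24 7 25 16 → sum 77
24 7 25 16 20 → sum 92
7 25 16 20 13 → sum 81
25 16 20 13 24 → sum 98
16 20 13 24 13 → sum 86
20 13 24 13 7 → sum 77
13 24 13 7 17 → sum 74
24 13 7 17 1 → sum 62
13 7 17 1 16 → sum 54
7 17 1 16 10 → sum 51
17 1 16 10 21 → sum 65
Largest of these is 98.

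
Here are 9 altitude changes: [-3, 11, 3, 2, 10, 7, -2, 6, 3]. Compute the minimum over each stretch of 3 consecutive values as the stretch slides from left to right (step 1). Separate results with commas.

-3, 2, 2, 2, -2, -2, -2

-3 11 3 → min -3
11 3 2 → min 2
3 2 10 → min 2
2 10 7 → min 2
10 7 -2 → min -2
7 -2 6 → min -2
-2 6 3 → min -2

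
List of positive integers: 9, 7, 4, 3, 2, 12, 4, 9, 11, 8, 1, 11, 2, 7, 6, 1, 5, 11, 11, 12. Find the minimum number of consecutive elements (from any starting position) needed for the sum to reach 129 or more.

add 9: running sum 9 < 129
add 7: running sum 16 < 129
add 4: running sum 20 < 129
add 3: running sum 23 < 129
add 2: running sum 25 < 129
add 12: running sum 37 < 129
add 4: running sum 41 < 129
add 9: running sum 50 < 129
add 11: running sum 61 < 129
add 8: running sum 69 < 129
add 1: running sum 70 < 129
add 11: running sum 81 < 129
add 2: running sum 83 < 129
add 7: running sum 90 < 129
add 6: running sum 96 < 129
add 1: running sum 97 < 129
add 5: running sum 102 < 129
add 11: running sum 113 < 129
add 11: running sum 124 < 129
end 19: [9, 7, 4, 3, 2, 12, 4, 9, 11, 8, 1, 11, 2, 7, 6, 1, 5, 11, 11, 12] sum 136, len 20
Shortest qualifying length: 20.

20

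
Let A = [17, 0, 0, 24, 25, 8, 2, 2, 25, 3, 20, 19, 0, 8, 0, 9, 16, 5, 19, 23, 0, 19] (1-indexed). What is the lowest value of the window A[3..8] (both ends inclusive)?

0

Elements at indices 3..8: 0, 24, 25, 8, 2, 2
min(0, 24, 25, 8, 2, 2) = 0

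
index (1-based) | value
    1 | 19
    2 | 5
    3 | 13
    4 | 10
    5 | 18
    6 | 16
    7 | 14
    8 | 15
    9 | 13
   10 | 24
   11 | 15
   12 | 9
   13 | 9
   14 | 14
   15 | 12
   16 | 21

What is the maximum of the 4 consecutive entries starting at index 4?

Elements at indices 4..7: 10, 18, 16, 14
max(10, 18, 16, 14) = 18

18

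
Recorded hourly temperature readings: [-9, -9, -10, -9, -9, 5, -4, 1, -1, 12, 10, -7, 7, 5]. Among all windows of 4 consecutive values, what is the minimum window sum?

-37

-9 -9 -10 -9 → sum -37
-9 -10 -9 -9 → sum -37
-10 -9 -9 5 → sum -23
-9 -9 5 -4 → sum -17
-9 5 -4 1 → sum -7
5 -4 1 -1 → sum 1
-4 1 -1 12 → sum 8
1 -1 12 10 → sum 22
-1 12 10 -7 → sum 14
12 10 -7 7 → sum 22
10 -7 7 5 → sum 15
Minimum of these is -37.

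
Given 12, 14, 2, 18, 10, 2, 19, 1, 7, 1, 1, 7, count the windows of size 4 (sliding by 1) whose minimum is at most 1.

(12, 14, 2, 18) → min 2
(14, 2, 18, 10) → min 2
(2, 18, 10, 2) → min 2
(18, 10, 2, 19) → min 2
(10, 2, 19, 1) → min 1  ≤ 1 ✓
(2, 19, 1, 7) → min 1  ≤ 1 ✓
(19, 1, 7, 1) → min 1  ≤ 1 ✓
(1, 7, 1, 1) → min 1  ≤ 1 ✓
(7, 1, 1, 7) → min 1  ≤ 1 ✓
5 windows satisfy the condition.

5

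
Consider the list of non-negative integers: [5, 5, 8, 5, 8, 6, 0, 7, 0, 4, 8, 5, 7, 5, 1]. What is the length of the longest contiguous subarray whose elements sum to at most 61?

12

add 5: [5] sum 5, len 1
add 5: [5, 5] sum 10, len 2
add 8: [5, 5, 8] sum 18, len 3
add 5: [5, 5, 8, 5] sum 23, len 4
add 8: [5, 5, 8, 5, 8] sum 31, len 5
add 6: [5, 5, 8, 5, 8, 6] sum 37, len 6
add 0: [5, 5, 8, 5, 8, 6, 0] sum 37, len 7
add 7: [5, 5, 8, 5, 8, 6, 0, 7] sum 44, len 8
add 0: [5, 5, 8, 5, 8, 6, 0, 7, 0] sum 44, len 9
add 4: [5, 5, 8, 5, 8, 6, 0, 7, 0, 4] sum 48, len 10
add 8: [5, 5, 8, 5, 8, 6, 0, 7, 0, 4, 8] sum 56, len 11
add 5: [5, 5, 8, 5, 8, 6, 0, 7, 0, 4, 8, 5] sum 61, len 12
add 7: [8, 5, 8, 6, 0, 7, 0, 4, 8, 5, 7] sum 58, len 11
add 5: [5, 8, 6, 0, 7, 0, 4, 8, 5, 7, 5] sum 55, len 11
add 1: [5, 8, 6, 0, 7, 0, 4, 8, 5, 7, 5, 1] sum 56, len 12
Longest length seen: 12.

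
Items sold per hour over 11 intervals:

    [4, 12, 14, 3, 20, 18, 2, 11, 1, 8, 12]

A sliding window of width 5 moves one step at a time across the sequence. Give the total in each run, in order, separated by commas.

[4, 12, 14, 3, 20] → sum 53
[12, 14, 3, 20, 18] → sum 67
[14, 3, 20, 18, 2] → sum 57
[3, 20, 18, 2, 11] → sum 54
[20, 18, 2, 11, 1] → sum 52
[18, 2, 11, 1, 8] → sum 40
[2, 11, 1, 8, 12] → sum 34

53, 67, 57, 54, 52, 40, 34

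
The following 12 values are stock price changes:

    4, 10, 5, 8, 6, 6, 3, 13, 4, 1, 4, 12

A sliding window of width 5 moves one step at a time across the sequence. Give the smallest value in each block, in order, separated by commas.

[4, 10, 5, 8, 6] → min 4
[10, 5, 8, 6, 6] → min 5
[5, 8, 6, 6, 3] → min 3
[8, 6, 6, 3, 13] → min 3
[6, 6, 3, 13, 4] → min 3
[6, 3, 13, 4, 1] → min 1
[3, 13, 4, 1, 4] → min 1
[13, 4, 1, 4, 12] → min 1

4, 5, 3, 3, 3, 1, 1, 1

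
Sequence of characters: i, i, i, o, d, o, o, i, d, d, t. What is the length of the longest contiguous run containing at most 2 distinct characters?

4

add i: window [i] (1 distinct), len 1
add i: window [i, i] (1 distinct), len 2
add i: window [i, i, i] (1 distinct), len 3
add o: window [i, i, i, o] (2 distinct), len 4
add d: window [o, d] (2 distinct), len 2
add o: window [o, d, o] (2 distinct), len 3
add o: window [o, d, o, o] (2 distinct), len 4
add i: window [o, o, i] (2 distinct), len 3
add d: window [i, d] (2 distinct), len 2
add d: window [i, d, d] (2 distinct), len 3
add t: window [d, d, t] (2 distinct), len 3
Longest length with ≤2 distinct: 4.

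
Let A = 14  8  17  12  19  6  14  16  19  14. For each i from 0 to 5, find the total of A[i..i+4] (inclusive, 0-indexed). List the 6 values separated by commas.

14 8 17 12 19 → sum 70
8 17 12 19 6 → sum 62
17 12 19 6 14 → sum 68
12 19 6 14 16 → sum 67
19 6 14 16 19 → sum 74
6 14 16 19 14 → sum 69

70, 62, 68, 67, 74, 69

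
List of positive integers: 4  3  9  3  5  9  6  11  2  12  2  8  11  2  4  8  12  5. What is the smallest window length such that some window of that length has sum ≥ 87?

add 4: running sum 4 < 87
add 3: running sum 7 < 87
add 9: running sum 16 < 87
add 3: running sum 19 < 87
add 5: running sum 24 < 87
add 9: running sum 33 < 87
add 6: running sum 39 < 87
add 11: running sum 50 < 87
add 2: running sum 52 < 87
add 12: running sum 64 < 87
add 2: running sum 66 < 87
add 8: running sum 74 < 87
add 11: running sum 85 < 87
add 2: shortest ending here [4, 3, 9, 3, 5, 9, 6, 11, 2, 12, 2, 8, 11, 2] sum 87, len 14
add 4: shortest ending here [3, 9, 3, 5, 9, 6, 11, 2, 12, 2, 8, 11, 2, 4] sum 87, len 14
add 8: shortest ending here [9, 3, 5, 9, 6, 11, 2, 12, 2, 8, 11, 2, 4, 8] sum 92, len 14
add 12: shortest ending here [9, 6, 11, 2, 12, 2, 8, 11, 2, 4, 8, 12] sum 87, len 12
add 5: shortest ending here [9, 6, 11, 2, 12, 2, 8, 11, 2, 4, 8, 12, 5] sum 92, len 13
Shortest qualifying length: 12.

12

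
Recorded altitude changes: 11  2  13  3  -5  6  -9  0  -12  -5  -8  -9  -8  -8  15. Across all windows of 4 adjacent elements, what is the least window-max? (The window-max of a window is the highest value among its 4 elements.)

-8

11 2 13 3 → max 13
2 13 3 -5 → max 13
13 3 -5 6 → max 13
3 -5 6 -9 → max 6
-5 6 -9 0 → max 6
6 -9 0 -12 → max 6
-9 0 -12 -5 → max 0
0 -12 -5 -8 → max 0
-12 -5 -8 -9 → max -5
-5 -8 -9 -8 → max -5
-8 -9 -8 -8 → max -8
-9 -8 -8 15 → max 15
Least of these is -8.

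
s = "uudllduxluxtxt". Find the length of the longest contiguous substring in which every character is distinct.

4

[u] len 1
[u] len 1
[u, d] len 2
[u, d, l] len 3
[l] len 1
[l, d] len 2
[l, d, u] len 3
[l, d, u, x] len 4
[d, u, x, l] len 4
[x, l, u] len 3
[l, u, x] len 3
[l, u, x, t] len 4
[t, x] len 2
[x, t] len 2
Longest all-distinct length: 4.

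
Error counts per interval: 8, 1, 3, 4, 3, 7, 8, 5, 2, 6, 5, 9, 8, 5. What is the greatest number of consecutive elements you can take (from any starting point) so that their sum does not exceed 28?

Extend to the right; shrink from the left whenever the sum exceeds 28:
→ 8: sum 8, len 1
→ 1: sum 9, len 2
→ 3: sum 12, len 3
→ 4: sum 16, len 4
→ 3: sum 19, len 5
→ 7: sum 26, len 6
→ 8 (dropped 8): sum 26, len 6
→ 5 (dropped 1, 3): sum 27, len 5
→ 2 (dropped 4): sum 25, len 5
→ 6 (dropped 3): sum 28, len 5
→ 5 (dropped 7): sum 26, len 5
→ 9 (dropped 8): sum 27, len 5
→ 8 (dropped 5, 2): sum 28, len 4
→ 5 (dropped 6): sum 27, len 4
Longest length seen: 6.

6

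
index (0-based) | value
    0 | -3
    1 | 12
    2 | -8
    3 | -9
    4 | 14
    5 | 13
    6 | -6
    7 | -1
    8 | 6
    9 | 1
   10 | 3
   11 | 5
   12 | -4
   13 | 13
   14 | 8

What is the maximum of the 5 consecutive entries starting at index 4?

14

Elements at indices 4..8: 14, 13, -6, -1, 6
max(14, 13, -6, -1, 6) = 14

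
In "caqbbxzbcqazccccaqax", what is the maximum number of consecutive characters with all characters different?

[c] len 1
[c, a] len 2
[c, a, q] len 3
[c, a, q, b] len 4
[b] len 1
[b, x] len 2
[b, x, z] len 3
[x, z, b] len 3
[x, z, b, c] len 4
[x, z, b, c, q] len 5
[x, z, b, c, q, a] len 6
[b, c, q, a, z] len 5
[q, a, z, c] len 4
[c] len 1
[c] len 1
[c] len 1
[c, a] len 2
[c, a, q] len 3
[q, a] len 2
[q, a, x] len 3
Longest all-distinct length: 6.

6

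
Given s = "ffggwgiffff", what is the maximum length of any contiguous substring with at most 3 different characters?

[f] 1 distinct, len 1
[f, f] 1 distinct, len 2
[f, f, g] 2 distinct, len 3
[f, f, g, g] 2 distinct, len 4
[f, f, g, g, w] 3 distinct, len 5
[f, f, g, g, w, g] 3 distinct, len 6
[g, g, w, g, i] 3 distinct, len 5
[g, i, f] 3 distinct, len 3
[g, i, f, f] 3 distinct, len 4
[g, i, f, f, f] 3 distinct, len 5
[g, i, f, f, f, f] 3 distinct, len 6
Longest length with ≤3 distinct: 6.

6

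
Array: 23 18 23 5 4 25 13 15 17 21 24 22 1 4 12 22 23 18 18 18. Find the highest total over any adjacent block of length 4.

84

[23, 18, 23, 5] → sum 69
[18, 23, 5, 4] → sum 50
[23, 5, 4, 25] → sum 57
[5, 4, 25, 13] → sum 47
[4, 25, 13, 15] → sum 57
[25, 13, 15, 17] → sum 70
[13, 15, 17, 21] → sum 66
[15, 17, 21, 24] → sum 77
[17, 21, 24, 22] → sum 84
[21, 24, 22, 1] → sum 68
[24, 22, 1, 4] → sum 51
[22, 1, 4, 12] → sum 39
[1, 4, 12, 22] → sum 39
[4, 12, 22, 23] → sum 61
[12, 22, 23, 18] → sum 75
[22, 23, 18, 18] → sum 81
[23, 18, 18, 18] → sum 77
Highest of these is 84.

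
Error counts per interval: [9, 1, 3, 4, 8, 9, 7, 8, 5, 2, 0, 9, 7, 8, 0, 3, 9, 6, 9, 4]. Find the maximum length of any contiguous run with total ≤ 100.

Extend to the right; shrink from the left whenever the sum exceeds 100:
→ 9: sum 9, len 1
→ 1: sum 10, len 2
→ 3: sum 13, len 3
→ 4: sum 17, len 4
→ 8: sum 25, len 5
→ 9: sum 34, len 6
→ 7: sum 41, len 7
→ 8: sum 49, len 8
→ 5: sum 54, len 9
→ 2: sum 56, len 10
→ 0: sum 56, len 11
→ 9: sum 65, len 12
→ 7: sum 72, len 13
→ 8: sum 80, len 14
→ 0: sum 80, len 15
→ 3: sum 83, len 16
→ 9: sum 92, len 17
→ 6: sum 98, len 18
→ 9 (dropped 9): sum 98, len 18
→ 4 (dropped 1, 3): sum 98, len 17
Longest length seen: 18.

18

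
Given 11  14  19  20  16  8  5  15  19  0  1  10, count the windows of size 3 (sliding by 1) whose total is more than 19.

9

(11, 14, 19) → sum 44  > 19 ✓
(14, 19, 20) → sum 53  > 19 ✓
(19, 20, 16) → sum 55  > 19 ✓
(20, 16, 8) → sum 44  > 19 ✓
(16, 8, 5) → sum 29  > 19 ✓
(8, 5, 15) → sum 28  > 19 ✓
(5, 15, 19) → sum 39  > 19 ✓
(15, 19, 0) → sum 34  > 19 ✓
(19, 0, 1) → sum 20  > 19 ✓
(0, 1, 10) → sum 11
9 windows satisfy the condition.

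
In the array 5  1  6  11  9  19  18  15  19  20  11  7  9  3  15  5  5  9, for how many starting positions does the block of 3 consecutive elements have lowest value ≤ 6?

[5, 1, 6] → min 1  ≤ 6 ✓
[1, 6, 11] → min 1  ≤ 6 ✓
[6, 11, 9] → min 6  ≤ 6 ✓
[11, 9, 19] → min 9
[9, 19, 18] → min 9
[19, 18, 15] → min 15
[18, 15, 19] → min 15
[15, 19, 20] → min 15
[19, 20, 11] → min 11
[20, 11, 7] → min 7
[11, 7, 9] → min 7
[7, 9, 3] → min 3  ≤ 6 ✓
[9, 3, 15] → min 3  ≤ 6 ✓
[3, 15, 5] → min 3  ≤ 6 ✓
[15, 5, 5] → min 5  ≤ 6 ✓
[5, 5, 9] → min 5  ≤ 6 ✓
8 windows satisfy the condition.

8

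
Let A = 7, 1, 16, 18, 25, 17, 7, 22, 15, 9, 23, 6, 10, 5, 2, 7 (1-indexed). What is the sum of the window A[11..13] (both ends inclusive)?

Elements at indices 11..13: 23, 6, 10
sum(23, 6, 10) = 39

39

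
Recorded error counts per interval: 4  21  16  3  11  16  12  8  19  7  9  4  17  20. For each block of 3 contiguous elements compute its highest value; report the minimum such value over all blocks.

9

[4, 21, 16] → max 21
[21, 16, 3] → max 21
[16, 3, 11] → max 16
[3, 11, 16] → max 16
[11, 16, 12] → max 16
[16, 12, 8] → max 16
[12, 8, 19] → max 19
[8, 19, 7] → max 19
[19, 7, 9] → max 19
[7, 9, 4] → max 9
[9, 4, 17] → max 17
[4, 17, 20] → max 20
Minimum of these is 9.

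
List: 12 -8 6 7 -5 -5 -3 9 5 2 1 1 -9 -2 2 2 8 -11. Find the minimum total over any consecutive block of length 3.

Window sums for each of the 16 positions:
[12, -8, 6] → sum 10
[-8, 6, 7] → sum 5
[6, 7, -5] → sum 8
[7, -5, -5] → sum -3
[-5, -5, -3] → sum -13
[-5, -3, 9] → sum 1
[-3, 9, 5] → sum 11
[9, 5, 2] → sum 16
[5, 2, 1] → sum 8
[2, 1, 1] → sum 4
[1, 1, -9] → sum -7
[1, -9, -2] → sum -10
[-9, -2, 2] → sum -9
[-2, 2, 2] → sum 2
[2, 2, 8] → sum 12
[2, 8, -11] → sum -1
Minimum of these is -13.

-13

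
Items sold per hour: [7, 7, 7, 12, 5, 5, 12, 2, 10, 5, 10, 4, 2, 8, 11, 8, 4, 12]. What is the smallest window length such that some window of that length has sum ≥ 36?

5

add 7: running sum 7 < 36
add 7: running sum 14 < 36
add 7: running sum 21 < 36
add 12: running sum 33 < 36
add 5: shortest ending here [7, 7, 7, 12, 5] sum 38, len 5
add 5: shortest ending here [7, 7, 12, 5, 5] sum 36, len 5
add 12: shortest ending here [7, 12, 5, 5, 12] sum 41, len 5
add 2: shortest ending here [12, 5, 5, 12, 2] sum 36, len 5
add 10: shortest ending here [12, 5, 5, 12, 2, 10] sum 46, len 6
add 5: shortest ending here [5, 5, 12, 2, 10, 5] sum 39, len 6
add 10: shortest ending here [12, 2, 10, 5, 10] sum 39, len 5
add 4: shortest ending here [12, 2, 10, 5, 10, 4] sum 43, len 6
add 2: shortest ending here [12, 2, 10, 5, 10, 4, 2] sum 45, len 7
add 8: shortest ending here [10, 5, 10, 4, 2, 8] sum 39, len 6
add 11: shortest ending here [5, 10, 4, 2, 8, 11] sum 40, len 6
add 8: shortest ending here [10, 4, 2, 8, 11, 8] sum 43, len 6
add 4: shortest ending here [4, 2, 8, 11, 8, 4] sum 37, len 6
add 12: shortest ending here [8, 11, 8, 4, 12] sum 43, len 5
Shortest qualifying length: 5.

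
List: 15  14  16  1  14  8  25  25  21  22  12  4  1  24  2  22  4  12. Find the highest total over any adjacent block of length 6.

(15, 14, 16, 1, 14, 8) → sum 68
(14, 16, 1, 14, 8, 25) → sum 78
(16, 1, 14, 8, 25, 25) → sum 89
(1, 14, 8, 25, 25, 21) → sum 94
(14, 8, 25, 25, 21, 22) → sum 115
(8, 25, 25, 21, 22, 12) → sum 113
(25, 25, 21, 22, 12, 4) → sum 109
(25, 21, 22, 12, 4, 1) → sum 85
(21, 22, 12, 4, 1, 24) → sum 84
(22, 12, 4, 1, 24, 2) → sum 65
(12, 4, 1, 24, 2, 22) → sum 65
(4, 1, 24, 2, 22, 4) → sum 57
(1, 24, 2, 22, 4, 12) → sum 65
Highest of these is 115.

115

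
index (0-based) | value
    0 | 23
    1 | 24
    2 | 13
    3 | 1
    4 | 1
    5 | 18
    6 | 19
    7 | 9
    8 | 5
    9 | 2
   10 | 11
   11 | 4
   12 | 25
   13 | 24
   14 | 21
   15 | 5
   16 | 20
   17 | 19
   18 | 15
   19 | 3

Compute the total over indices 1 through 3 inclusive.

38

Elements at indices 1..3: 24, 13, 1
sum(24, 13, 1) = 38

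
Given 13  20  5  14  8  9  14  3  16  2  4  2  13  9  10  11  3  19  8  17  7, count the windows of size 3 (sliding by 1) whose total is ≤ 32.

14

13 20 5 → sum 38
20 5 14 → sum 39
5 14 8 → sum 27  ≤ 32 ✓
14 8 9 → sum 31  ≤ 32 ✓
8 9 14 → sum 31  ≤ 32 ✓
9 14 3 → sum 26  ≤ 32 ✓
14 3 16 → sum 33
3 16 2 → sum 21  ≤ 32 ✓
16 2 4 → sum 22  ≤ 32 ✓
2 4 2 → sum 8  ≤ 32 ✓
4 2 13 → sum 19  ≤ 32 ✓
2 13 9 → sum 24  ≤ 32 ✓
13 9 10 → sum 32  ≤ 32 ✓
9 10 11 → sum 30  ≤ 32 ✓
10 11 3 → sum 24  ≤ 32 ✓
11 3 19 → sum 33
3 19 8 → sum 30  ≤ 32 ✓
19 8 17 → sum 44
8 17 7 → sum 32  ≤ 32 ✓
14 windows satisfy the condition.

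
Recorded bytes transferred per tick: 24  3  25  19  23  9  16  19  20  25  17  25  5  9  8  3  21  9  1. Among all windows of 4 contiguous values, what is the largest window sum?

87

Each size-4 window and its sum:
24 3 25 19 → sum 71
3 25 19 23 → sum 70
25 19 23 9 → sum 76
19 23 9 16 → sum 67
23 9 16 19 → sum 67
9 16 19 20 → sum 64
16 19 20 25 → sum 80
19 20 25 17 → sum 81
20 25 17 25 → sum 87
25 17 25 5 → sum 72
17 25 5 9 → sum 56
25 5 9 8 → sum 47
5 9 8 3 → sum 25
9 8 3 21 → sum 41
8 3 21 9 → sum 41
3 21 9 1 → sum 34
Largest of these is 87.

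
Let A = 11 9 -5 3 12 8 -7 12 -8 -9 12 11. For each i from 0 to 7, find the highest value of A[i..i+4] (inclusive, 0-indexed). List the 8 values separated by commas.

12, 12, 12, 12, 12, 12, 12, 12

[11, 9, -5, 3, 12] → max 12
[9, -5, 3, 12, 8] → max 12
[-5, 3, 12, 8, -7] → max 12
[3, 12, 8, -7, 12] → max 12
[12, 8, -7, 12, -8] → max 12
[8, -7, 12, -8, -9] → max 12
[-7, 12, -8, -9, 12] → max 12
[12, -8, -9, 12, 11] → max 12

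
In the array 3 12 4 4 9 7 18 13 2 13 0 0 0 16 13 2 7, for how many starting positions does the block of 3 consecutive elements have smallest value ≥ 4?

3 12 4 → min 3
12 4 4 → min 4  ≥ 4 ✓
4 4 9 → min 4  ≥ 4 ✓
4 9 7 → min 4  ≥ 4 ✓
9 7 18 → min 7  ≥ 4 ✓
7 18 13 → min 7  ≥ 4 ✓
18 13 2 → min 2
13 2 13 → min 2
2 13 0 → min 0
13 0 0 → min 0
0 0 0 → min 0
0 0 16 → min 0
0 16 13 → min 0
16 13 2 → min 2
13 2 7 → min 2
5 windows satisfy the condition.

5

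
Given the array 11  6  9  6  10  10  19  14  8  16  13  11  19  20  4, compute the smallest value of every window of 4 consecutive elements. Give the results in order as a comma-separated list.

6, 6, 6, 6, 10, 8, 8, 8, 8, 11, 11, 4

11 6 9 6 → min 6
6 9 6 10 → min 6
9 6 10 10 → min 6
6 10 10 19 → min 6
10 10 19 14 → min 10
10 19 14 8 → min 8
19 14 8 16 → min 8
14 8 16 13 → min 8
8 16 13 11 → min 8
16 13 11 19 → min 11
13 11 19 20 → min 11
11 19 20 4 → min 4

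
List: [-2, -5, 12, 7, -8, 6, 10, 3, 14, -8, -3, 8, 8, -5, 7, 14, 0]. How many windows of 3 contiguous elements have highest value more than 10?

8

[-2, -5, 12] → max 12  > 10 ✓
[-5, 12, 7] → max 12  > 10 ✓
[12, 7, -8] → max 12  > 10 ✓
[7, -8, 6] → max 7
[-8, 6, 10] → max 10
[6, 10, 3] → max 10
[10, 3, 14] → max 14  > 10 ✓
[3, 14, -8] → max 14  > 10 ✓
[14, -8, -3] → max 14  > 10 ✓
[-8, -3, 8] → max 8
[-3, 8, 8] → max 8
[8, 8, -5] → max 8
[8, -5, 7] → max 8
[-5, 7, 14] → max 14  > 10 ✓
[7, 14, 0] → max 14  > 10 ✓
8 windows satisfy the condition.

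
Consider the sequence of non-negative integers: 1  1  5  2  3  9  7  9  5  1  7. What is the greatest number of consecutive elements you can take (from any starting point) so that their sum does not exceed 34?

→ 1: sum 1, len 1
→ 1: sum 2, len 2
→ 5: sum 7, len 3
→ 2: sum 9, len 4
→ 3: sum 12, len 5
→ 9: sum 21, len 6
→ 7: sum 28, len 7
→ 9 (dropped 1, 1, 5): sum 30, len 5
→ 5 (dropped 2): sum 33, len 5
→ 1: sum 34, len 6
→ 7 (dropped 3, 9): sum 29, len 5
Longest length seen: 7.

7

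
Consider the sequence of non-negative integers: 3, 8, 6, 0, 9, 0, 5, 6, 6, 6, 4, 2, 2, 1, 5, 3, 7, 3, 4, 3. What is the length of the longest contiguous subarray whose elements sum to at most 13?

5

→ 3: sum 3, len 1
→ 8: sum 11, len 2
→ 6 (dropped 3, 8): sum 6, len 1
→ 0: sum 6, len 2
→ 9 (dropped 6): sum 9, len 2
→ 0: sum 9, len 3
→ 5 (dropped 0, 9): sum 5, len 2
→ 6: sum 11, len 3
→ 6 (dropped 0, 5): sum 12, len 2
→ 6 (dropped 6): sum 12, len 2
→ 4 (dropped 6): sum 10, len 2
→ 2: sum 12, len 3
→ 2 (dropped 6): sum 8, len 3
→ 1: sum 9, len 4
→ 5 (dropped 4): sum 10, len 4
→ 3: sum 13, len 5
→ 7 (dropped 2, 2, 1, 5): sum 10, len 2
→ 3: sum 13, len 3
→ 4 (dropped 3, 7): sum 7, len 2
→ 3: sum 10, len 3
Longest length seen: 5.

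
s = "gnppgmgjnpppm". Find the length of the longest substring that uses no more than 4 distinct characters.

Extend right; when distinct count exceeds 4, shrink from the left:
[g] 1 distinct, len 1
[g, n] 2 distinct, len 2
[g, n, p] 3 distinct, len 3
[g, n, p, p] 3 distinct, len 4
[g, n, p, p, g] 3 distinct, len 5
[g, n, p, p, g, m] 4 distinct, len 6
[g, n, p, p, g, m, g] 4 distinct, len 7
[p, p, g, m, g, j] 4 distinct, len 6
[g, m, g, j, n] 4 distinct, len 5
[g, j, n, p] 4 distinct, len 4
[g, j, n, p, p] 4 distinct, len 5
[g, j, n, p, p, p] 4 distinct, len 6
[j, n, p, p, p, m] 4 distinct, len 6
Longest length with ≤4 distinct: 7.

7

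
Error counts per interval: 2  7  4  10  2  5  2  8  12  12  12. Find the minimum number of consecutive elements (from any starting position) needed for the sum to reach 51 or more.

add 2: running sum 2 < 51
add 7: running sum 9 < 51
add 4: running sum 13 < 51
add 10: running sum 23 < 51
add 2: running sum 25 < 51
add 5: running sum 30 < 51
add 2: running sum 32 < 51
add 8: running sum 40 < 51
add 12: shortest ending here [2, 7, 4, 10, 2, 5, 2, 8, 12] sum 52, len 9
add 12: shortest ending here [10, 2, 5, 2, 8, 12, 12] sum 51, len 7
add 12: shortest ending here [5, 2, 8, 12, 12, 12] sum 51, len 6
Shortest qualifying length: 6.

6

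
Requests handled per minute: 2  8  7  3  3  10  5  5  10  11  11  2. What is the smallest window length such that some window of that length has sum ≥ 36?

4

add 2: running sum 2 < 36
add 8: running sum 10 < 36
add 7: running sum 17 < 36
add 3: running sum 20 < 36
add 3: running sum 23 < 36
add 10: running sum 33 < 36
add 5: shortest ending here [8, 7, 3, 3, 10, 5] sum 36, len 6
add 5: shortest ending here [8, 7, 3, 3, 10, 5, 5] sum 41, len 7
add 10: shortest ending here [3, 3, 10, 5, 5, 10] sum 36, len 6
add 11: shortest ending here [10, 5, 5, 10, 11] sum 41, len 5
add 11: shortest ending here [5, 10, 11, 11] sum 37, len 4
add 2: shortest ending here [5, 10, 11, 11, 2] sum 39, len 5
Shortest qualifying length: 4.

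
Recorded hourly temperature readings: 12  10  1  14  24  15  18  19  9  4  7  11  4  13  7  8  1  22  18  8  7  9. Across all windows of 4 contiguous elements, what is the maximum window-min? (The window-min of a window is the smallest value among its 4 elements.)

15

(12, 10, 1, 14) → min 1
(10, 1, 14, 24) → min 1
(1, 14, 24, 15) → min 1
(14, 24, 15, 18) → min 14
(24, 15, 18, 19) → min 15
(15, 18, 19, 9) → min 9
(18, 19, 9, 4) → min 4
(19, 9, 4, 7) → min 4
(9, 4, 7, 11) → min 4
(4, 7, 11, 4) → min 4
(7, 11, 4, 13) → min 4
(11, 4, 13, 7) → min 4
(4, 13, 7, 8) → min 4
(13, 7, 8, 1) → min 1
(7, 8, 1, 22) → min 1
(8, 1, 22, 18) → min 1
(1, 22, 18, 8) → min 1
(22, 18, 8, 7) → min 7
(18, 8, 7, 9) → min 7
Maximum of these is 15.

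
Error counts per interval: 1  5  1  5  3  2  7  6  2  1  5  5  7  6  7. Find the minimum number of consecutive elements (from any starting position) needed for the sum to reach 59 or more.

add 1: running sum 1 < 59
add 5: running sum 6 < 59
add 1: running sum 7 < 59
add 5: running sum 12 < 59
add 3: running sum 15 < 59
add 2: running sum 17 < 59
add 7: running sum 24 < 59
add 6: running sum 30 < 59
add 2: running sum 32 < 59
add 1: running sum 33 < 59
add 5: running sum 38 < 59
add 5: running sum 43 < 59
add 7: running sum 50 < 59
add 6: running sum 56 < 59
end 14: [5, 1, 5, 3, 2, 7, 6, 2, 1, 5, 5, 7, 6, 7] sum 62, len 14
Shortest qualifying length: 14.

14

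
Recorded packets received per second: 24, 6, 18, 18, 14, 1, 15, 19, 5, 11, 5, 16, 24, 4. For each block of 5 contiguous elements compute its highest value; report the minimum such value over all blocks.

Each size-5 window and its max:
[24, 6, 18, 18, 14] → max 24
[6, 18, 18, 14, 1] → max 18
[18, 18, 14, 1, 15] → max 18
[18, 14, 1, 15, 19] → max 19
[14, 1, 15, 19, 5] → max 19
[1, 15, 19, 5, 11] → max 19
[15, 19, 5, 11, 5] → max 19
[19, 5, 11, 5, 16] → max 19
[5, 11, 5, 16, 24] → max 24
[11, 5, 16, 24, 4] → max 24
Minimum of these is 18.

18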